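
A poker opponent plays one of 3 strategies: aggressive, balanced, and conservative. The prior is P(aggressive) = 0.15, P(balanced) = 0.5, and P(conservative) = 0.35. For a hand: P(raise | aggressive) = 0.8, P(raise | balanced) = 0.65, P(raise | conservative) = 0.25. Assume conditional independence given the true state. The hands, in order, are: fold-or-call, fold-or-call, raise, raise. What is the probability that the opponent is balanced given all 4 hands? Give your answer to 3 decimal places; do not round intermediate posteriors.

0.616

After 'fold-or-call': normaliser = 0.2·0.1500 + 0.35·0.5000 + 0.75·0.3500; P(aggressive) ≈ 0.0642, P(balanced) ≈ 0.3743, P(conservative) ≈ 0.5615
After 'fold-or-call': normaliser = 0.2·0.0642 + 0.35·0.3743 + 0.75·0.5615; P(aggressive) ≈ 0.0227, P(balanced) ≈ 0.2319, P(conservative) ≈ 0.7454
After 'raise': normaliser = 0.8·0.0227 + 0.65·0.2319 + 0.25·0.7454; P(aggressive) ≈ 0.0512, P(balanced) ≈ 0.4243, P(conservative) ≈ 0.5245
After 'raise': normaliser = 0.8·0.0512 + 0.65·0.4243 + 0.25·0.5245; P(aggressive) ≈ 0.0914, P(balanced) ≈ 0.6158, P(conservative) ≈ 0.2928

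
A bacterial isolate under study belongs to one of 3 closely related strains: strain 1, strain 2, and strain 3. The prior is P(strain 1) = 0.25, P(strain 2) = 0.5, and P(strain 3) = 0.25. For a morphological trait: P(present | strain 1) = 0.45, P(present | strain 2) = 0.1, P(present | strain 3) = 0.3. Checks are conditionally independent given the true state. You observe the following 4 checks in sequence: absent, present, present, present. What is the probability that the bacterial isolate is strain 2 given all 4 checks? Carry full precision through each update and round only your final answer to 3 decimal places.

After 'absent': normaliser = 0.55·0.2500 + 0.9·0.5000 + 0.7·0.2500; P(strain 1) ≈ 0.1803, P(strain 2) ≈ 0.5902, P(strain 3) ≈ 0.2295
After 'present': normaliser = 0.45·0.1803 + 0.1·0.5902 + 0.3·0.2295; P(strain 1) ≈ 0.3882, P(strain 2) ≈ 0.2824, P(strain 3) ≈ 0.3294
After 'present': normaliser = 0.45·0.3882 + 0.1·0.2824 + 0.3·0.3294; P(strain 1) ≈ 0.5789, P(strain 2) ≈ 0.0936, P(strain 3) ≈ 0.3275
After 'present': normaliser = 0.45·0.5789 + 0.1·0.0936 + 0.3·0.3275; P(strain 1) ≈ 0.7077, P(strain 2) ≈ 0.0254, P(strain 3) ≈ 0.2669

0.025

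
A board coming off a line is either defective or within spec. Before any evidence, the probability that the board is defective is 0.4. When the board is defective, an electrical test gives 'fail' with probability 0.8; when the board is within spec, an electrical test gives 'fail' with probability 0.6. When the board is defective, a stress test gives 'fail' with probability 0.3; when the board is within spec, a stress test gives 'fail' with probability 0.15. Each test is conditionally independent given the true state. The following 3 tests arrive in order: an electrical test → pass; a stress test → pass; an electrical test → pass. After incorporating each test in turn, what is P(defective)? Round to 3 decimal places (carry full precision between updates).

0.121

After an electrical test='pass': P(defective) = 0.2·0.4000 / (0.2·0.4000 + 0.4·0.6000) ≈ 0.2500
After a stress test='pass': P(defective) = 0.7·0.2500 / (0.7·0.2500 + 0.85·0.7500) ≈ 0.2154
After an electrical test='pass': P(defective) = 0.2·0.2154 / (0.2·0.2154 + 0.4·0.7846) ≈ 0.1207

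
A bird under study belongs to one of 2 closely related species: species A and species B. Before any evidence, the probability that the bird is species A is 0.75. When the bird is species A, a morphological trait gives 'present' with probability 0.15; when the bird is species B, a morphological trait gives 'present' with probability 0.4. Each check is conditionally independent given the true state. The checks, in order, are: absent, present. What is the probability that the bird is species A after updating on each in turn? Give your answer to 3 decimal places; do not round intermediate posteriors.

Each posterior becomes the prior for the next update.
After 'absent': P(species A) = 0.85·0.7500 / (0.85·0.7500 + 0.6·0.2500) ≈ 0.8095
After 'present': P(species A) = 0.15·0.8095 / (0.15·0.8095 + 0.4·0.1905) ≈ 0.6145

0.614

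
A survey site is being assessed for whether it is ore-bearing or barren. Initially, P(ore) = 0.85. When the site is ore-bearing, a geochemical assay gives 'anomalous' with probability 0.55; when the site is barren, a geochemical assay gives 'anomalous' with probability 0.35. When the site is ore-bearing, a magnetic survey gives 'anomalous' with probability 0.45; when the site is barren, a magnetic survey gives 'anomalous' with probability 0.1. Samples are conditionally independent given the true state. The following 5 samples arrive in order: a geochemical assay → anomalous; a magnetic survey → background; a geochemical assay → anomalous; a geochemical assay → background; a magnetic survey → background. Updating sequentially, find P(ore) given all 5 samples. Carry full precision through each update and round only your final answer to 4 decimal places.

After a geochemical assay='anomalous': P(ore) = 0.55·0.8500 / (0.55·0.8500 + 0.35·0.1500) ≈ 0.8990
After a magnetic survey='background': P(ore) = 0.55·0.8990 / (0.55·0.8990 + 0.9·0.1010) ≈ 0.8448
After a geochemical assay='anomalous': P(ore) = 0.55·0.8448 / (0.55·0.8448 + 0.35·0.1552) ≈ 0.8953
After a geochemical assay='background': P(ore) = 0.45·0.8953 / (0.45·0.8953 + 0.65·0.1047) ≈ 0.8555
After a magnetic survey='background': P(ore) = 0.55·0.8555 / (0.55·0.8555 + 0.9·0.1445) ≈ 0.7835

0.7835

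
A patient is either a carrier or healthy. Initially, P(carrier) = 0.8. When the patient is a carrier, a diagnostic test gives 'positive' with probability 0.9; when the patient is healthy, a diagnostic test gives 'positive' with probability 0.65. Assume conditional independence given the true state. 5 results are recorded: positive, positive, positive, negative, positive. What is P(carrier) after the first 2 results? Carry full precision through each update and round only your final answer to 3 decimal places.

After 'positive': P(carrier) = 0.9·0.8000 / (0.9·0.8000 + 0.65·0.2000) ≈ 0.8471
After 'positive': P(carrier) = 0.9·0.8471 / (0.9·0.8471 + 0.65·0.1529) ≈ 0.8846

0.885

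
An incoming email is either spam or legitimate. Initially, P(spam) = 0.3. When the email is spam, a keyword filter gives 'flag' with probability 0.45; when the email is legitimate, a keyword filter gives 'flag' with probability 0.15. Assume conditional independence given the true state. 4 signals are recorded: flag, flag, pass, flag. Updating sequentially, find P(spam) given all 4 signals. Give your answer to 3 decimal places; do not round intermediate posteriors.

0.882

After 'flag': P(spam) = 0.45·0.3000 / (0.45·0.3000 + 0.15·0.7000) ≈ 0.5625
After 'flag': P(spam) = 0.45·0.5625 / (0.45·0.5625 + 0.15·0.4375) ≈ 0.7941
After 'pass': P(spam) = 0.55·0.7941 / (0.55·0.7941 + 0.85·0.2059) ≈ 0.7139
After 'flag': P(spam) = 0.45·0.7139 / (0.45·0.7139 + 0.15·0.2861) ≈ 0.8822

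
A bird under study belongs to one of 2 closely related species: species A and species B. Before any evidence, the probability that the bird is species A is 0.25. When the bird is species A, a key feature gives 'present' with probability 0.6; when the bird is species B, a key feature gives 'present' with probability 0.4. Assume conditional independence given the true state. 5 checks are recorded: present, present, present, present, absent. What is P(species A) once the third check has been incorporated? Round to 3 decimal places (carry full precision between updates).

After 'present': P(species A) = 0.6·0.2500 / (0.6·0.2500 + 0.4·0.7500) ≈ 0.3333
After 'present': P(species A) = 0.6·0.3333 / (0.6·0.3333 + 0.4·0.6667) ≈ 0.4286
After 'present': P(species A) = 0.6·0.4286 / (0.6·0.4286 + 0.4·0.5714) ≈ 0.5294

0.529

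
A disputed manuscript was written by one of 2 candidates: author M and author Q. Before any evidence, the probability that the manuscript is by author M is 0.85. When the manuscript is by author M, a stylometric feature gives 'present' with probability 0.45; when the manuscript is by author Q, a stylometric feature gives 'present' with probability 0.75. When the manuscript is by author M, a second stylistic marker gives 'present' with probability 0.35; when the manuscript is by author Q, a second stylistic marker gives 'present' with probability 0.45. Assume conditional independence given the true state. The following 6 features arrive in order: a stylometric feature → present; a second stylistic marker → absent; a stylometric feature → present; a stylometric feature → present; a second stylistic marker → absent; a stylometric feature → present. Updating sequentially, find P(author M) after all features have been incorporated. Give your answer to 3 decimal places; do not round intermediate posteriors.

After a stylometric feature='present': P(author M) = 0.45·0.8500 / (0.45·0.8500 + 0.75·0.1500) ≈ 0.7727
After a second stylistic marker='absent': P(author M) = 0.65·0.7727 / (0.65·0.7727 + 0.55·0.2273) ≈ 0.8007
After a stylometric feature='present': P(author M) = 0.45·0.8007 / (0.45·0.8007 + 0.75·0.1993) ≈ 0.7068
After a stylometric feature='present': P(author M) = 0.45·0.7068 / (0.45·0.7068 + 0.75·0.2932) ≈ 0.5913
After a second stylistic marker='absent': P(author M) = 0.65·0.5913 / (0.65·0.5913 + 0.55·0.4087) ≈ 0.6309
After a stylometric feature='present': P(author M) = 0.45·0.6309 / (0.45·0.6309 + 0.75·0.3691) ≈ 0.5064

0.506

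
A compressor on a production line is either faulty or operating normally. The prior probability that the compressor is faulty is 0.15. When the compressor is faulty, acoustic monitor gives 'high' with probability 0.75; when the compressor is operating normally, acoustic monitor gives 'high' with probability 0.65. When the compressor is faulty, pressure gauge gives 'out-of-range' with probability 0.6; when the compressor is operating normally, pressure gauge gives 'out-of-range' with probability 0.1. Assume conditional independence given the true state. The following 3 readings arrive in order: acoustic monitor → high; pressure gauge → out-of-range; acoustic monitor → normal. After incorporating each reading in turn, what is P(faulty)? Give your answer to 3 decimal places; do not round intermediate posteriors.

0.466

Each posterior becomes the prior for the next update.
After acoustic monitor='high': P(faulty) = 0.75·0.1500 / (0.75·0.1500 + 0.65·0.8500) ≈ 0.1692
After pressure gauge='out-of-range': P(faulty) = 0.6·0.1692 / (0.6·0.1692 + 0.1·0.8308) ≈ 0.5499
After acoustic monitor='normal': P(faulty) = 0.25·0.5499 / (0.25·0.5499 + 0.35·0.4501) ≈ 0.4660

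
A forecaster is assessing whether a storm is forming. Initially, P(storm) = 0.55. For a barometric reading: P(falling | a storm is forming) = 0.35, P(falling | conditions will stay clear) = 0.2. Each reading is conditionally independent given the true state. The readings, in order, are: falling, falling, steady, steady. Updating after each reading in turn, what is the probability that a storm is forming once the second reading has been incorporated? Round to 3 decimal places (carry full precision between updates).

After 'falling': P(storm) = 0.35·0.5500 / (0.35·0.5500 + 0.2·0.4500) ≈ 0.6814
After 'falling': P(storm) = 0.35·0.6814 / (0.35·0.6814 + 0.2·0.3186) ≈ 0.7892

0.789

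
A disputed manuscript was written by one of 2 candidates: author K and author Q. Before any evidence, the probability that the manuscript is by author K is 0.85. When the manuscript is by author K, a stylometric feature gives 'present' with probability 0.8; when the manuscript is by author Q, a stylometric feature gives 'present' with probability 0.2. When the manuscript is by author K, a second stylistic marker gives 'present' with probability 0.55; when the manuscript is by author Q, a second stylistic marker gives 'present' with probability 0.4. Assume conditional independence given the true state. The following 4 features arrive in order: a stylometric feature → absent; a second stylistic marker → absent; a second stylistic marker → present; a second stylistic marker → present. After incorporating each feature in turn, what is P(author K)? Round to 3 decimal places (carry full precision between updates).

Each posterior becomes the prior for the next update.
After a stylometric feature='absent': P(author K) = 0.2·0.8500 / (0.2·0.8500 + 0.8·0.1500) ≈ 0.5862
After a second stylistic marker='absent': P(author K) = 0.45·0.5862 / (0.45·0.5862 + 0.6·0.4138) ≈ 0.5152
After a second stylistic marker='present': P(author K) = 0.55·0.5152 / (0.55·0.5152 + 0.4·0.4848) ≈ 0.5937
After a second stylistic marker='present': P(author K) = 0.55·0.5937 / (0.55·0.5937 + 0.4·0.4063) ≈ 0.6676

0.668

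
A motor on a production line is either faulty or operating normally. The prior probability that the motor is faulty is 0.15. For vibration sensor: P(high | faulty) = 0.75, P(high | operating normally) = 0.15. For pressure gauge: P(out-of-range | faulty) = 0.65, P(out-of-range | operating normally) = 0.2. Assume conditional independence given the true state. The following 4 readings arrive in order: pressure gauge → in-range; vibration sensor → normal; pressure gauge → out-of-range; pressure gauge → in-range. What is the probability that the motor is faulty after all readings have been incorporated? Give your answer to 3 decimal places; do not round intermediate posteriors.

Each posterior becomes the prior for the next update.
After pressure gauge='in-range': P(faulty) = 0.35·0.1500 / (0.35·0.1500 + 0.8·0.8500) ≈ 0.0717
After vibration sensor='normal': P(faulty) = 0.25·0.0717 / (0.25·0.0717 + 0.85·0.9283) ≈ 0.0222
After pressure gauge='out-of-range': P(faulty) = 0.65·0.0222 / (0.65·0.0222 + 0.2·0.9778) ≈ 0.0687
After pressure gauge='in-range': P(faulty) = 0.35·0.0687 / (0.35·0.0687 + 0.8·0.9313) ≈ 0.0313

0.031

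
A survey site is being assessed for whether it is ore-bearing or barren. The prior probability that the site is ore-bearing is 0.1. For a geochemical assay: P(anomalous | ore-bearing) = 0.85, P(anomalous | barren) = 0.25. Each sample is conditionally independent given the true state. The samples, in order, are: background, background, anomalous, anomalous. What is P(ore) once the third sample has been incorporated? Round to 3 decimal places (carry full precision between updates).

After 'background': P(ore) = 0.15·0.1000 / (0.15·0.1000 + 0.75·0.9000) ≈ 0.0217
After 'background': P(ore) = 0.15·0.0217 / (0.15·0.0217 + 0.75·0.9783) ≈ 0.0044
After 'anomalous': P(ore) = 0.85·0.0044 / (0.85·0.0044 + 0.25·0.9956) ≈ 0.0149

0.015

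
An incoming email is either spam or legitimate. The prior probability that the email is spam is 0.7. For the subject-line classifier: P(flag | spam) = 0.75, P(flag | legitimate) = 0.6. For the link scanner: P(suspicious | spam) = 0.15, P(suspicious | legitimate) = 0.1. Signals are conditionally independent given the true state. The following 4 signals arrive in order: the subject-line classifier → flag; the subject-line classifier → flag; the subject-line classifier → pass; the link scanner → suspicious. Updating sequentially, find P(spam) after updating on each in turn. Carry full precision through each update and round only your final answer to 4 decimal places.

0.7737

Apply Bayes' rule sequentially, carrying P(spam) forward.
After the subject-line classifier='flag': P(spam) = 0.75·0.7000 / (0.75·0.7000 + 0.6·0.3000) ≈ 0.7447
After the subject-line classifier='flag': P(spam) = 0.75·0.7447 / (0.75·0.7447 + 0.6·0.2553) ≈ 0.7848
After the subject-line classifier='pass': P(spam) = 0.25·0.7848 / (0.25·0.7848 + 0.4·0.2152) ≈ 0.6950
After the link scanner='suspicious': P(spam) = 0.15·0.6950 / (0.15·0.6950 + 0.1·0.3050) ≈ 0.7737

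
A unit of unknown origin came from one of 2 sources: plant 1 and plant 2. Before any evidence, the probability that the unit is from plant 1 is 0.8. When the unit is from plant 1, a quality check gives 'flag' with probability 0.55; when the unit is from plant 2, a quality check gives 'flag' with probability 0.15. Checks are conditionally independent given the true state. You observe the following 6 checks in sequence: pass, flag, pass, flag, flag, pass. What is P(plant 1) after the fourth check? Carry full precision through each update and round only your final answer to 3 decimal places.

After 'pass': P(plant 1) = 0.45·0.8000 / (0.45·0.8000 + 0.85·0.2000) ≈ 0.6792
After 'flag': P(plant 1) = 0.55·0.6792 / (0.55·0.6792 + 0.15·0.3208) ≈ 0.8859
After 'pass': P(plant 1) = 0.45·0.8859 / (0.45·0.8859 + 0.85·0.1141) ≈ 0.8043
After 'flag': P(plant 1) = 0.55·0.8043 / (0.55·0.8043 + 0.15·0.1957) ≈ 0.9378

0.938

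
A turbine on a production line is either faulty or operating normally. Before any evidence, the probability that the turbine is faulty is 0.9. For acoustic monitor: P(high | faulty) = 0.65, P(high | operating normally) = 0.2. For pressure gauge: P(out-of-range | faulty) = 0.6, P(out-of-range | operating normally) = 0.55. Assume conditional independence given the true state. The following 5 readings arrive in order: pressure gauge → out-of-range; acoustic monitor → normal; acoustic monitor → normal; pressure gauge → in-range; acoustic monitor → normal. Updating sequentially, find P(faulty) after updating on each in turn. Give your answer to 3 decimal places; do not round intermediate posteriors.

0.422

After pressure gauge='out-of-range': P(faulty) = 0.6·0.9000 / (0.6·0.9000 + 0.55·0.1000) ≈ 0.9076
After acoustic monitor='normal': P(faulty) = 0.35·0.9076 / (0.35·0.9076 + 0.8·0.0924) ≈ 0.8112
After acoustic monitor='normal': P(faulty) = 0.35·0.8112 / (0.35·0.8112 + 0.8·0.1888) ≈ 0.6527
After pressure gauge='in-range': P(faulty) = 0.4·0.6527 / (0.4·0.6527 + 0.45·0.3473) ≈ 0.6255
After acoustic monitor='normal': P(faulty) = 0.35·0.6255 / (0.35·0.6255 + 0.8·0.3745) ≈ 0.4222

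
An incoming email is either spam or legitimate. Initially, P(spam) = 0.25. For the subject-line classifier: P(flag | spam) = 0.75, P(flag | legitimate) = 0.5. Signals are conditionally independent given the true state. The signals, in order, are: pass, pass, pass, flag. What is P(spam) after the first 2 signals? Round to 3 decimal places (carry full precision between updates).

After 'pass': P(spam) = 0.25·0.2500 / (0.25·0.2500 + 0.5·0.7500) ≈ 0.1429
After 'pass': P(spam) = 0.25·0.1429 / (0.25·0.1429 + 0.5·0.8571) ≈ 0.0769

0.077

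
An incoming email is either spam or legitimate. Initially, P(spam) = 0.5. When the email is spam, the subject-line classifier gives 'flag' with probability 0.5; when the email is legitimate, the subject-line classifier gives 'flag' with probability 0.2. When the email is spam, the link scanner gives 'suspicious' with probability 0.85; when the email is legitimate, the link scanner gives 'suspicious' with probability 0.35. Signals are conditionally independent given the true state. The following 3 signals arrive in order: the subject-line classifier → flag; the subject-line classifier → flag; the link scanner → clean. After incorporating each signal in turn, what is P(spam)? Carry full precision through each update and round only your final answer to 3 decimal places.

Apply Bayes' rule sequentially, carrying P(spam) forward.
After the subject-line classifier='flag': P(spam) = 0.5·0.5000 / (0.5·0.5000 + 0.2·0.5000) ≈ 0.7143
After the subject-line classifier='flag': P(spam) = 0.5·0.7143 / (0.5·0.7143 + 0.2·0.2857) ≈ 0.8621
After the link scanner='clean': P(spam) = 0.15·0.8621 / (0.15·0.8621 + 0.65·0.1379) ≈ 0.5906

0.591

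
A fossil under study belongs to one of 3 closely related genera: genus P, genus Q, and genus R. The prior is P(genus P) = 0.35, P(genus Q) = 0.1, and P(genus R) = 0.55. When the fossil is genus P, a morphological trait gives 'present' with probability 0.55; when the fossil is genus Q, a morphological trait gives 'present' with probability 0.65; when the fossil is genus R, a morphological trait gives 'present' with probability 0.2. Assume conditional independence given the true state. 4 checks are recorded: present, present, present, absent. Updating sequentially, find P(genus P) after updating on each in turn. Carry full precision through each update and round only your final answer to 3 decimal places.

0.666

After 'present': normaliser = 0.55·0.3500 + 0.65·0.1000 + 0.2·0.5500; P(genus P) ≈ 0.5238, P(genus Q) ≈ 0.1769, P(genus R) ≈ 0.2993
After 'present': normaliser = 0.55·0.5238 + 0.65·0.1769 + 0.2·0.2993; P(genus P) ≈ 0.6223, P(genus Q) ≈ 0.2483, P(genus R) ≈ 0.1293
After 'present': normaliser = 0.55·0.6223 + 0.65·0.2483 + 0.2·0.1293; P(genus P) ≈ 0.6463, P(genus Q) ≈ 0.3048, P(genus R) ≈ 0.0488
After 'absent': normaliser = 0.45·0.6463 + 0.35·0.3048 + 0.8·0.0488; P(genus P) ≈ 0.6662, P(genus Q) ≈ 0.2444, P(genus R) ≈ 0.0895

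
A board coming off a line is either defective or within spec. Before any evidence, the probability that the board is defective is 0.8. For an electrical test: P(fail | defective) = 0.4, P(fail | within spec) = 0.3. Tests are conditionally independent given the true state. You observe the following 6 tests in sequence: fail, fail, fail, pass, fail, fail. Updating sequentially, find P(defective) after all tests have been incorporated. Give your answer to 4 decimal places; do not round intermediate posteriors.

After 'fail': P(defective) = 0.4·0.8000 / (0.4·0.8000 + 0.3·0.2000) ≈ 0.8421
After 'fail': P(defective) = 0.4·0.8421 / (0.4·0.8421 + 0.3·0.1579) ≈ 0.8767
After 'fail': P(defective) = 0.4·0.8767 / (0.4·0.8767 + 0.3·0.1233) ≈ 0.9046
After 'pass': P(defective) = 0.6·0.9046 / (0.6·0.9046 + 0.7·0.0954) ≈ 0.8904
After 'fail': P(defective) = 0.4·0.8904 / (0.4·0.8904 + 0.3·0.1096) ≈ 0.9155
After 'fail': P(defective) = 0.4·0.9155 / (0.4·0.9155 + 0.3·0.0845) ≈ 0.9353

0.9353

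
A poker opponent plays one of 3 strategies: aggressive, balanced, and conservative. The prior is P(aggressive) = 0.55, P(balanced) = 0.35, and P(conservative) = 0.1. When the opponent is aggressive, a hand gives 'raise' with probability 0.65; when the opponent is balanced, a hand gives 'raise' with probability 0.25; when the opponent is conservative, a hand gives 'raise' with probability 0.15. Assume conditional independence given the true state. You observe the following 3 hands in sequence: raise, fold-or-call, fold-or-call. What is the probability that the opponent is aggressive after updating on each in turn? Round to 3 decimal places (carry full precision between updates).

Apply Bayes' rule sequentially, carrying P(aggressive) forward.
After 'raise': normaliser = 0.65·0.5500 + 0.25·0.3500 + 0.15·0.1000; P(aggressive) ≈ 0.7772, P(balanced) ≈ 0.1902, P(conservative) ≈ 0.0326
After 'fold-or-call': normaliser = 0.35·0.7772 + 0.75·0.1902 + 0.85·0.0326; P(aggressive) ≈ 0.6149, P(balanced) ≈ 0.3225, P(conservative) ≈ 0.0627
After 'fold-or-call': normaliser = 0.35·0.6149 + 0.75·0.3225 + 0.85·0.0627; P(aggressive) ≈ 0.4217, P(balanced) ≈ 0.4739, P(conservative) ≈ 0.1044

0.422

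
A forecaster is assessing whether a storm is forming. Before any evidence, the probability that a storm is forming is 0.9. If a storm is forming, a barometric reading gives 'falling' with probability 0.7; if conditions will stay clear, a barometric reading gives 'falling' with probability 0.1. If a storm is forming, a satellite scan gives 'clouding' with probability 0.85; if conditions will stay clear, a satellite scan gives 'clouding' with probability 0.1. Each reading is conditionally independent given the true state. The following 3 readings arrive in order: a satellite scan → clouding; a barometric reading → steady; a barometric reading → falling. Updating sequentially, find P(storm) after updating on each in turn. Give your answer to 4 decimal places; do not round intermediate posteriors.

After a satellite scan='clouding': P(storm) = 0.85·0.9000 / (0.85·0.9000 + 0.1·0.1000) ≈ 0.9871
After a barometric reading='steady': P(storm) = 0.3·0.9871 / (0.3·0.9871 + 0.9·0.0129) ≈ 0.9623
After a barometric reading='falling': P(storm) = 0.7·0.9623 / (0.7·0.9623 + 0.1·0.0377) ≈ 0.9944

0.9944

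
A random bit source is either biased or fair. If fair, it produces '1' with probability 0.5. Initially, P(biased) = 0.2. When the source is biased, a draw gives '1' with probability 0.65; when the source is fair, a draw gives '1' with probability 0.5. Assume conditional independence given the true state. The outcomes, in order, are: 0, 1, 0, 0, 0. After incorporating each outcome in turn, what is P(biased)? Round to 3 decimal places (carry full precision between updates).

0.072

After '0': P(biased) = 0.35·0.2000 / (0.35·0.2000 + 0.5·0.8000) ≈ 0.1489
After '1': P(biased) = 0.65·0.1489 / (0.65·0.1489 + 0.5·0.8511) ≈ 0.1853
After '0': P(biased) = 0.35·0.1853 / (0.35·0.1853 + 0.5·0.8147) ≈ 0.1374
After '0': P(biased) = 0.35·0.1374 / (0.35·0.1374 + 0.5·0.8626) ≈ 0.1003
After '0': P(biased) = 0.35·0.1003 / (0.35·0.1003 + 0.5·0.8997) ≈ 0.0724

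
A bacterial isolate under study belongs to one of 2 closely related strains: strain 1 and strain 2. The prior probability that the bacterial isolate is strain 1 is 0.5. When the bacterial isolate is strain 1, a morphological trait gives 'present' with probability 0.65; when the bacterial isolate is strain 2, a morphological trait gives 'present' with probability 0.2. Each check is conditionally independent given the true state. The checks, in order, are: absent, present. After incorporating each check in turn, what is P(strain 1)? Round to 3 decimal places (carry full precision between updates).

After 'absent': P(strain 1) = 0.35·0.5000 / (0.35·0.5000 + 0.8·0.5000) ≈ 0.3043
After 'present': P(strain 1) = 0.65·0.3043 / (0.65·0.3043 + 0.2·0.6957) ≈ 0.5871

0.587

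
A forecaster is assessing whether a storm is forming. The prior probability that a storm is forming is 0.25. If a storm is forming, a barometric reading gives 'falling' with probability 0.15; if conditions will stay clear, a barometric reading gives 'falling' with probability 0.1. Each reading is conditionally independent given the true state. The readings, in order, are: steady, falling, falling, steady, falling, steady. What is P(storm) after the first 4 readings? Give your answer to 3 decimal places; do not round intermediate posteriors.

Apply Bayes' rule sequentially, carrying P(storm) forward.
After 'steady': P(storm) = 0.85·0.2500 / (0.85·0.2500 + 0.9·0.7500) ≈ 0.2394
After 'falling': P(storm) = 0.15·0.2394 / (0.15·0.2394 + 0.1·0.7606) ≈ 0.3208
After 'falling': P(storm) = 0.15·0.3208 / (0.15·0.3208 + 0.1·0.6792) ≈ 0.4146
After 'steady': P(storm) = 0.85·0.4146 / (0.85·0.4146 + 0.9·0.5854) ≈ 0.4008

0.401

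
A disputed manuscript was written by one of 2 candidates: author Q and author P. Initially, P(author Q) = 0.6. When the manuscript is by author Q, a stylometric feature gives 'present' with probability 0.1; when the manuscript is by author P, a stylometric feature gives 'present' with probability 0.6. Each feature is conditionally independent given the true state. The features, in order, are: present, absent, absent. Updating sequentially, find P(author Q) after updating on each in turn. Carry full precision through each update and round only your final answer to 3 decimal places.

0.559

After 'present': P(author Q) = 0.1·0.6000 / (0.1·0.6000 + 0.6·0.4000) ≈ 0.2000
After 'absent': P(author Q) = 0.9·0.2000 / (0.9·0.2000 + 0.4·0.8000) ≈ 0.3600
After 'absent': P(author Q) = 0.9·0.3600 / (0.9·0.3600 + 0.4·0.6400) ≈ 0.5586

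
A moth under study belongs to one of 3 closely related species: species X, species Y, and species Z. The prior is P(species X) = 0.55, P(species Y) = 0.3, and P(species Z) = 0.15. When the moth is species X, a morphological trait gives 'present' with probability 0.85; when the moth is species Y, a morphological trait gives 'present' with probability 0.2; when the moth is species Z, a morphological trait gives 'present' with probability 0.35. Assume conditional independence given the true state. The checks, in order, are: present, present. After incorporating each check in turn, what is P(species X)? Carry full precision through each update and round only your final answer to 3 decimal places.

After 'present': normaliser = 0.85·0.5500 + 0.2·0.3000 + 0.35·0.1500; P(species X) ≈ 0.8060, P(species Y) ≈ 0.1034, P(species Z) ≈ 0.0905
After 'present': normaliser = 0.85·0.8060 + 0.2·0.1034 + 0.35·0.0905; P(species X) ≈ 0.9290, P(species Y) ≈ 0.0281, P(species Z) ≈ 0.0430

0.929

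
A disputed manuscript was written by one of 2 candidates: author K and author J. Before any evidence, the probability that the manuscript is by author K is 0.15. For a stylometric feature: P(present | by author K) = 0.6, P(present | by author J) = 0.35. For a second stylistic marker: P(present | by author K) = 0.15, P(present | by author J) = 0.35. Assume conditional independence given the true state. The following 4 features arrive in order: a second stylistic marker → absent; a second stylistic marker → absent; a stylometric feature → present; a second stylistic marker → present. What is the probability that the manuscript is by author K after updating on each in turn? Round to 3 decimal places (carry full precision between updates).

After a second stylistic marker='absent': P(author K) = 0.85·0.1500 / (0.85·0.1500 + 0.65·0.8500) ≈ 0.1875
After a second stylistic marker='absent': P(author K) = 0.85·0.1875 / (0.85·0.1875 + 0.65·0.8125) ≈ 0.2318
After a stylometric feature='present': P(author K) = 0.6·0.2318 / (0.6·0.2318 + 0.35·0.7682) ≈ 0.3409
After a second stylistic marker='present': P(author K) = 0.15·0.3409 / (0.15·0.3409 + 0.35·0.6591) ≈ 0.1815

0.181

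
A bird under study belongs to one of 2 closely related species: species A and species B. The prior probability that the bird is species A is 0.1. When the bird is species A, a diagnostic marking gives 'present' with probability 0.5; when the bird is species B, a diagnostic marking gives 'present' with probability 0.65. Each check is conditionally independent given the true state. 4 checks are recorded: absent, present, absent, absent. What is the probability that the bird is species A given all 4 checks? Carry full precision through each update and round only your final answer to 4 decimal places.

0.1995

After 'absent': P(species A) = 0.5·0.1000 / (0.5·0.1000 + 0.35·0.9000) ≈ 0.1370
After 'present': P(species A) = 0.5·0.1370 / (0.5·0.1370 + 0.65·0.8630) ≈ 0.1088
After 'absent': P(species A) = 0.5·0.1088 / (0.5·0.1088 + 0.35·0.8912) ≈ 0.1485
After 'absent': P(species A) = 0.5·0.1485 / (0.5·0.1485 + 0.35·0.8515) ≈ 0.1995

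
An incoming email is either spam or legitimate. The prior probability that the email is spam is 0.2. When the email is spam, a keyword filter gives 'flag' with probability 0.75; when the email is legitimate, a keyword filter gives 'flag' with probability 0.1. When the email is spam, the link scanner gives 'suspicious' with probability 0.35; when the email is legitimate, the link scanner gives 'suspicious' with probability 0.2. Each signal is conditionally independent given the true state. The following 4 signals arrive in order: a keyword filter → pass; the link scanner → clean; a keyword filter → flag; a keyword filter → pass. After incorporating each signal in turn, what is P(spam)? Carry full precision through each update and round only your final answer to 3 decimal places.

Each posterior becomes the prior for the next update.
After a keyword filter='pass': P(spam) = 0.25·0.2000 / (0.25·0.2000 + 0.9·0.8000) ≈ 0.0649
After the link scanner='clean': P(spam) = 0.65·0.0649 / (0.65·0.0649 + 0.8·0.9351) ≈ 0.0534
After a keyword filter='flag': P(spam) = 0.75·0.0534 / (0.75·0.0534 + 0.1·0.9466) ≈ 0.2973
After a keyword filter='pass': P(spam) = 0.25·0.2973 / (0.25·0.2973 + 0.9·0.7027) ≈ 0.1052

0.105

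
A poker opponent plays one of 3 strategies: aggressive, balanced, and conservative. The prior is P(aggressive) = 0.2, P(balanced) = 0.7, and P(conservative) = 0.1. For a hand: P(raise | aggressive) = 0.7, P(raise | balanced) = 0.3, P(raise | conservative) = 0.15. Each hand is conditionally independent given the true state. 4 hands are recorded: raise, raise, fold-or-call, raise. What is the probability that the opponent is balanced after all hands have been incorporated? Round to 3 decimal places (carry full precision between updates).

0.388

Each posterior becomes the prior for the next update.
After 'raise': normaliser = 0.7·0.2000 + 0.3·0.7000 + 0.15·0.1000; P(aggressive) ≈ 0.3836, P(balanced) ≈ 0.5753, P(conservative) ≈ 0.0411
After 'raise': normaliser = 0.7·0.3836 + 0.3·0.5753 + 0.15·0.0411; P(aggressive) ≈ 0.6003, P(balanced) ≈ 0.3859, P(conservative) ≈ 0.0138
After 'fold-or-call': normaliser = 0.3·0.6003 + 0.7·0.3859 + 0.85·0.0138; P(aggressive) ≈ 0.3899, P(balanced) ≈ 0.5848, P(conservative) ≈ 0.0254
After 'raise': normaliser = 0.7·0.3899 + 0.3·0.5848 + 0.15·0.0254; P(aggressive) ≈ 0.6036, P(balanced) ≈ 0.3880, P(conservative) ≈ 0.0084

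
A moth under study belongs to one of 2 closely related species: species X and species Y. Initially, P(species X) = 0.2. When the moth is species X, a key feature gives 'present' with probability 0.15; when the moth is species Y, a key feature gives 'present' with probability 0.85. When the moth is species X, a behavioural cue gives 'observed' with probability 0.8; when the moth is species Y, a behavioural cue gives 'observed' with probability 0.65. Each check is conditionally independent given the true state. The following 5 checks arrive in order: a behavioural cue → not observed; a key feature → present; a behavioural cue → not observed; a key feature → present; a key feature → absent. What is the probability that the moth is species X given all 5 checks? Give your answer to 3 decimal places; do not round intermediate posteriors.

After a behavioural cue='not observed': P(species X) = 0.2·0.2000 / (0.2·0.2000 + 0.35·0.8000) ≈ 0.1250
After a key feature='present': P(species X) = 0.15·0.1250 / (0.15·0.1250 + 0.85·0.8750) ≈ 0.0246
After a behavioural cue='not observed': P(species X) = 0.2·0.0246 / (0.2·0.0246 + 0.35·0.9754) ≈ 0.0142
After a key feature='present': P(species X) = 0.15·0.0142 / (0.15·0.0142 + 0.85·0.9858) ≈ 0.0025
After a key feature='absent': P(species X) = 0.85·0.0025 / (0.85·0.0025 + 0.15·0.9975) ≈ 0.0142

0.014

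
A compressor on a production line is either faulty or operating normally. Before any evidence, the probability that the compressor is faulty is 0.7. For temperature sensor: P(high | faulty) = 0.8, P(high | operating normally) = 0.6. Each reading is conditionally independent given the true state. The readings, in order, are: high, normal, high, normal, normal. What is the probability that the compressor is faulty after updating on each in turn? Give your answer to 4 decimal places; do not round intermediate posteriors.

After 'high': P(faulty) = 0.8·0.7000 / (0.8·0.7000 + 0.6·0.3000) ≈ 0.7568
After 'normal': P(faulty) = 0.2·0.7568 / (0.2·0.7568 + 0.4·0.2432) ≈ 0.6087
After 'high': P(faulty) = 0.8·0.6087 / (0.8·0.6087 + 0.6·0.3913) ≈ 0.6747
After 'normal': P(faulty) = 0.2·0.6747 / (0.2·0.6747 + 0.4·0.3253) ≈ 0.5091
After 'normal': P(faulty) = 0.2·0.5091 / (0.2·0.5091 + 0.4·0.4909) ≈ 0.3415

0.3415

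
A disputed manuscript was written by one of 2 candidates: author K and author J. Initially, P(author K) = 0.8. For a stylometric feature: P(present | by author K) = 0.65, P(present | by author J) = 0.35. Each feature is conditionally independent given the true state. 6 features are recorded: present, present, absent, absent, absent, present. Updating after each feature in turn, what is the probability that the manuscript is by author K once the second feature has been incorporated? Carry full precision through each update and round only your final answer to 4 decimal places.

Apply Bayes' rule sequentially, carrying P(author K) forward.
After 'present': P(author K) = 0.65·0.8000 / (0.65·0.8000 + 0.35·0.2000) ≈ 0.8814
After 'present': P(author K) = 0.65·0.8814 / (0.65·0.8814 + 0.35·0.1186) ≈ 0.9324

0.9324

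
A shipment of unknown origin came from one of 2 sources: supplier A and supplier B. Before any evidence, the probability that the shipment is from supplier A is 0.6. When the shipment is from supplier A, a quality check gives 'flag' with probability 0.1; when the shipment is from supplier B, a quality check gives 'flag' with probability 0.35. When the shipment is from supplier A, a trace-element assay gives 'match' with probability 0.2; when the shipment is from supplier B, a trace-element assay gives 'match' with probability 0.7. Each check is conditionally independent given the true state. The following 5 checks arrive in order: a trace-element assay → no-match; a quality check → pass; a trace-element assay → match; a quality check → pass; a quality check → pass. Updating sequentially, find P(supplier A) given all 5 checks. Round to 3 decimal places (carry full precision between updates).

0.752

After a trace-element assay='no-match': P(supplier A) = 0.8·0.6000 / (0.8·0.6000 + 0.3·0.4000) ≈ 0.8000
After a quality check='pass': P(supplier A) = 0.9·0.8000 / (0.9·0.8000 + 0.65·0.2000) ≈ 0.8471
After a trace-element assay='match': P(supplier A) = 0.2·0.8471 / (0.2·0.8471 + 0.7·0.1529) ≈ 0.6128
After a quality check='pass': P(supplier A) = 0.9·0.6128 / (0.9·0.6128 + 0.65·0.3872) ≈ 0.6866
After a quality check='pass': P(supplier A) = 0.9·0.6866 / (0.9·0.6866 + 0.65·0.3134) ≈ 0.7521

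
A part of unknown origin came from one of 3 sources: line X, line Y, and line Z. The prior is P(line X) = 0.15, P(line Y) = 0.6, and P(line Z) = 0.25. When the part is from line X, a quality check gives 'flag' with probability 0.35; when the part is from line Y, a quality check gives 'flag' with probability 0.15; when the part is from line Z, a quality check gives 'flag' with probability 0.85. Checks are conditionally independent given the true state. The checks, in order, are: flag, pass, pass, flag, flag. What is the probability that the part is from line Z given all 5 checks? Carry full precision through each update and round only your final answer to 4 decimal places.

0.4525

After 'flag': normaliser = 0.35·0.1500 + 0.15·0.6000 + 0.85·0.2500; P(line X) ≈ 0.1479, P(line Y) ≈ 0.2535, P(line Z) ≈ 0.5986
After 'pass': normaliser = 0.65·0.1479 + 0.85·0.2535 + 0.15·0.5986; P(line X) ≈ 0.2395, P(line Y) ≈ 0.5368, P(line Z) ≈ 0.2237
After 'pass': normaliser = 0.65·0.2395 + 0.85·0.5368 + 0.15·0.2237; P(line X) ≈ 0.2411, P(line Y) ≈ 0.7069, P(line Z) ≈ 0.0520
After 'flag': normaliser = 0.35·0.2411 + 0.15·0.7069 + 0.85·0.0520; P(line X) ≈ 0.3597, P(line Y) ≈ 0.4520, P(line Z) ≈ 0.1883
After 'flag': normaliser = 0.35·0.3597 + 0.15·0.4520 + 0.85·0.1883; P(line X) ≈ 0.3559, P(line Y) ≈ 0.1916, P(line Z) ≈ 0.4525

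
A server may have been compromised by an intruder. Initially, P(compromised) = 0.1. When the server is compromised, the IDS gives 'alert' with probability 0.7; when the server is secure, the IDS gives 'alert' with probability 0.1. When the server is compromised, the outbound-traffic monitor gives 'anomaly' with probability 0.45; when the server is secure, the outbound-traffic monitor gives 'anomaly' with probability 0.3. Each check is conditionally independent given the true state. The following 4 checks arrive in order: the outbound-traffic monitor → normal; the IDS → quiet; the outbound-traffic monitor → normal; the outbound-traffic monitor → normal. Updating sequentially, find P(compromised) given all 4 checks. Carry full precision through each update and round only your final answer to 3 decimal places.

0.018

After the outbound-traffic monitor='normal': P(compromised) = 0.55·0.1000 / (0.55·0.1000 + 0.7·0.9000) ≈ 0.0803
After the IDS='quiet': P(compromised) = 0.3·0.0803 / (0.3·0.0803 + 0.9·0.9197) ≈ 0.0283
After the outbound-traffic monitor='normal': P(compromised) = 0.55·0.0283 / (0.55·0.0283 + 0.7·0.9717) ≈ 0.0224
After the outbound-traffic monitor='normal': P(compromised) = 0.55·0.0224 / (0.55·0.0224 + 0.7·0.9776) ≈ 0.0176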